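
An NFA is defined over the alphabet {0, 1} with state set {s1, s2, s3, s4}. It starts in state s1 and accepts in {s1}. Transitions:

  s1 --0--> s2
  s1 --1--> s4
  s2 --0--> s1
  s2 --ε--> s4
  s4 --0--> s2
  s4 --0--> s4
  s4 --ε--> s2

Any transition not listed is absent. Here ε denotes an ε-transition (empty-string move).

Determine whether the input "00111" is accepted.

Start in {s1}.
Read '0': s1→{s2}; union {s2}; ε-closure = {s2, s4}.
Read '0': s2→{s1}, s4→{s2, s4}; now {s1, s2, s4}.
Read '1': s1→{s4}, s2→∅, s4→∅; union {s4}; ε-closure = {s2, s4}.
Read '1': s2→∅, s4→∅; now ∅.
The set is empty and remains empty for the remaining 1 symbol.
The final set ∅ contains no accepting state.

No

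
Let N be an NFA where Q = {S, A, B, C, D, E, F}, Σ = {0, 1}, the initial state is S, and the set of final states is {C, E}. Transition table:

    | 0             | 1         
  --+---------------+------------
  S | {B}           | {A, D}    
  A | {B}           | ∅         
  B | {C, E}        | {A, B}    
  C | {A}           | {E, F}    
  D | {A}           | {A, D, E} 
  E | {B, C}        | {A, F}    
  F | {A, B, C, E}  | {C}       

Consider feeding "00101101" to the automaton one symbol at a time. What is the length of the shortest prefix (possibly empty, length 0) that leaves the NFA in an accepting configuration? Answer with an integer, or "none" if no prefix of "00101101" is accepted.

2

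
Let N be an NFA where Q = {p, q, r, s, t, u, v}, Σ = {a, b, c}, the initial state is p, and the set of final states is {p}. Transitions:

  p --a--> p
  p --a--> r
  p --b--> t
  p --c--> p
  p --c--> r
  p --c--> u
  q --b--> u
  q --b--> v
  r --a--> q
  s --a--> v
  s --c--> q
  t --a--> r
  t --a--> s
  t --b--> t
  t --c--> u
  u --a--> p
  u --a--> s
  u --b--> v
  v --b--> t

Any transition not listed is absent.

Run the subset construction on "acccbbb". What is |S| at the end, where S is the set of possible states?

1

Start in {p}.
Read 'a': {p} → {p, r}.
Read 'c': {p, r} → {p, r, u}.
Read 'c': {p, r, u} → {p, r, u}.
Read 'c': {p, r, u} → {p, r, u}.
Read 'b': {p, r, u} → {t, v}.
Read 'b': {t, v} → {t}.
Read 'b': {t} → {t}.
That set has 1 state.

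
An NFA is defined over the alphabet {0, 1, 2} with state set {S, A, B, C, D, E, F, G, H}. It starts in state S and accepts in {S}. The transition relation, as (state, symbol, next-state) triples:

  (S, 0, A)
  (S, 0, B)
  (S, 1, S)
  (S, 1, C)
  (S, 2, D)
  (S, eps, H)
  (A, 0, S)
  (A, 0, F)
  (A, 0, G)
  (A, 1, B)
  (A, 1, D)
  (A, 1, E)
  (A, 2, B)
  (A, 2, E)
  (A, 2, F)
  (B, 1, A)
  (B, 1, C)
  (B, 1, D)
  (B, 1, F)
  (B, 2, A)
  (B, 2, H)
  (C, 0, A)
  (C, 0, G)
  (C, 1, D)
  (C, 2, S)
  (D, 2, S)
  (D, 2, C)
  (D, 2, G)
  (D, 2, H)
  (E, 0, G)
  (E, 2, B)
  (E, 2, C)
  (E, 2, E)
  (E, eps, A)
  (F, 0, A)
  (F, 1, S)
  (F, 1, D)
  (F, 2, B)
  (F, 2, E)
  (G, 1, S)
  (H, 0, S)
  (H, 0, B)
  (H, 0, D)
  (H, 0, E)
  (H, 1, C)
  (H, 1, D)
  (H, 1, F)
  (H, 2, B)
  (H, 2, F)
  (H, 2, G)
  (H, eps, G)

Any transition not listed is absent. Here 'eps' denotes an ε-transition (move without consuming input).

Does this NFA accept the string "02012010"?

Yes

Start: ε-closure({S}) = {S, G, H}.
Read '0': S→{A, B}, G→∅, H→{S, B, D, E}; union {S, A, B, D, E}; ε-closure = {S, A, B, D, E, G, H}.
Read '2': S→{D}, A→{B, E, F}, B→{A, H}, D→{S, C, G, H}, E→{B, C, E}, G→∅, H→{B, F, G}; now {S, A, B, C, D, E, F, G, H}.
Read '0': S→{A, B}, A→{S, F, G}, B→∅, C→{A, G}, D→∅, E→{G}, F→{A}, G→∅, H→{S, B, D, E}; union {S, A, B, D, E, F, G}; ε-closure = {S, A, B, D, E, F, G, H}.
Read '1': S→{S, C}, A→{B, D, E}, B→{A, C, D, F}, D→∅, E→∅, F→{S, D}, G→{S}, H→{C, D, F}; union {S, A, B, C, D, E, F}; ε-closure = {S, A, B, C, D, E, F, G, H}.
Read '2': S→{D}, A→{B, E, F}, B→{A, H}, C→{S}, D→{S, C, G, H}, E→{B, C, E}, F→{B, E}, G→∅, H→{B, F, G}; now {S, A, B, C, D, E, F, G, H}.
Read '0': S→{A, B}, A→{S, F, G}, B→∅, C→{A, G}, D→∅, E→{G}, F→{A}, G→∅, H→{S, B, D, E}; union {S, A, B, D, E, F, G}; ε-closure = {S, A, B, D, E, F, G, H}.
Read '1': S→{S, C}, A→{B, D, E}, B→{A, C, D, F}, D→∅, E→∅, F→{S, D}, G→{S}, H→{C, D, F}; union {S, A, B, C, D, E, F}; ε-closure = {S, A, B, C, D, E, F, G, H}.
Read '0': S→{A, B}, A→{S, F, G}, B→∅, C→{A, G}, D→∅, E→{G}, F→{A}, G→∅, H→{S, B, D, E}; union {S, A, B, D, E, F, G}; ε-closure = {S, A, B, D, E, F, G, H}.
The final set {S, A, B, D, E, F, G, H} contains the accepting state S.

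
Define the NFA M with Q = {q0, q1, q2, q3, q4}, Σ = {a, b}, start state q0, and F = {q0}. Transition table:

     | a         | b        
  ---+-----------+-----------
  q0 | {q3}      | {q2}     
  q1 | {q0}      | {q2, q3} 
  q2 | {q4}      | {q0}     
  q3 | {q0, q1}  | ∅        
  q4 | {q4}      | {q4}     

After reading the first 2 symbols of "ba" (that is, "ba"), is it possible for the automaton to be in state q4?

Yes

Start in {q0}.
Read 'b': {q0} → {q2}.
Read 'a': {q2} → {q4}.
State q4 is in {q4}.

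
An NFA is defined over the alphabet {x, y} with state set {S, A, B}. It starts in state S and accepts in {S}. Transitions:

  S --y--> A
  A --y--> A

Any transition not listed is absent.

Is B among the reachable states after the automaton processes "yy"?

Start in {S}.
Read 'y': {S} → {A}.
Read 'y': {A} → {A}.
State B is not in {A}.

No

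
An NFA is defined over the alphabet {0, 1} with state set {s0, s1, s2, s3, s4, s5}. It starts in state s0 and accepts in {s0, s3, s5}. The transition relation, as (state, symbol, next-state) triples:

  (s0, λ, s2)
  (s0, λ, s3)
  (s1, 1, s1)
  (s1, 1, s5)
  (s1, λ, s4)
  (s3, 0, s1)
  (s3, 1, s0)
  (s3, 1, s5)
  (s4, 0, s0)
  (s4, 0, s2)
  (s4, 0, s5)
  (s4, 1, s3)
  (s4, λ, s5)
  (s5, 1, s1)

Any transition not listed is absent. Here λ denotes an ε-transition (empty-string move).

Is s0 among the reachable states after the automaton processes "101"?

Start: ε-closure({s0}) = {s0, s2, s3}.
Read '1': {s0, s2, s3} → {s0, s2, s3, s5}.
Read '0': {s0, s2, s3, s5} → {s1, s4, s5}.
Read '1': {s1, s4, s5} → {s1, s3, s4, s5}.
State s0 is not in {s1, s3, s4, s5}.

No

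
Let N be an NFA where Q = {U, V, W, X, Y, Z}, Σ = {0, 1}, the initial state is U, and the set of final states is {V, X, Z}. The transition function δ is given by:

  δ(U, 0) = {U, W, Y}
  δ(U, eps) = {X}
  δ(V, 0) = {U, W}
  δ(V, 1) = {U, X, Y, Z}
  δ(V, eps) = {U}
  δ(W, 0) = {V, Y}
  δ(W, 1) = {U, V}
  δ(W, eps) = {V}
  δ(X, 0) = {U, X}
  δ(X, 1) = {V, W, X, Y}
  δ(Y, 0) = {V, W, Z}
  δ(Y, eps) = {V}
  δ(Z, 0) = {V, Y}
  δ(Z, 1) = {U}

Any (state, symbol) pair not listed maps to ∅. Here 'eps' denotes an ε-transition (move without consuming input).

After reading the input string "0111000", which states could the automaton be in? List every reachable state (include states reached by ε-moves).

{U, V, W, X, Y, Z}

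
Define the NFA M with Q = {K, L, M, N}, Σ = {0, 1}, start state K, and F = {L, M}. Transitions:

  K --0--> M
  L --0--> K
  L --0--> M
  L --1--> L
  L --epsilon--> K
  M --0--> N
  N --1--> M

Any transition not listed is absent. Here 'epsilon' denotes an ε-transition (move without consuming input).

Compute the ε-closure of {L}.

Begin with {L}.
ε-move L → K; add K.

{K, L}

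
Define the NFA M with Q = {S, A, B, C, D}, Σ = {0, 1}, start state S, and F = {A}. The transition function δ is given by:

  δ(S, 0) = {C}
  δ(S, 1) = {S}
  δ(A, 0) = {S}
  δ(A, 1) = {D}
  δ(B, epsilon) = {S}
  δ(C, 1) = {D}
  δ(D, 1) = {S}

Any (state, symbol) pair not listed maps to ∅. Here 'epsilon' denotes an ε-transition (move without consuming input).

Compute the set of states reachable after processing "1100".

∅

Start in {S}.
Read '1': {S} → {S}.
Read '1': {S} → {S}.
Read '0': {S} → {C}.
Read '0': {C} → ∅.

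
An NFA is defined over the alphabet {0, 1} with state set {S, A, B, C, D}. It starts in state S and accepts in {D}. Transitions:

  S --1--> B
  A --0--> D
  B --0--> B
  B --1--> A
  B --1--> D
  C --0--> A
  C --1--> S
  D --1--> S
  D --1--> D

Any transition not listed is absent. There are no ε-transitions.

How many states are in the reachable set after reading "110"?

1

Start in {S}.
Read '1': S→{B}; now {B}.
Read '1': B→{A, D}; now {A, D}.
Read '0': A→{D}, D→∅; now {D}.
That set has 1 state.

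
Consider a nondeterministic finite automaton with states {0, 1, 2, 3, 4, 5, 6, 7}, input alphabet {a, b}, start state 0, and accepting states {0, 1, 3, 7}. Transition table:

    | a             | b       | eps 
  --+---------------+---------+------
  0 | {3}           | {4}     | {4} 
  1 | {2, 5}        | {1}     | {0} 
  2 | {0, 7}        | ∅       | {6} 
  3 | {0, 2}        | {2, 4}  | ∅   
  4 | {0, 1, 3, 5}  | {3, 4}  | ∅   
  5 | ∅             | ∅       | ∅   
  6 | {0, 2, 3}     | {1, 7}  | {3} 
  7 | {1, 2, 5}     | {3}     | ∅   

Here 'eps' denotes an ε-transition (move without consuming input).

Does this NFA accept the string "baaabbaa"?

Start: ε-closure({0}) = {0, 4}.
Read 'b': {0, 4} → {3, 4}.
Read 'a': {3, 4} → {0, 1, 2, 3, 4, 5, 6}.
Read 'a': {0, 1, 2, 3, 4, 5, 6} → {0, 1, 2, 3, 4, 5, 6, 7}.
Read 'a': {0, 1, 2, 3, 4, 5, 6, 7} → {0, 1, 2, 3, 4, 5, 6, 7}.
Read 'b': {0, 1, 2, 3, 4, 5, 6, 7} → {0, 1, 2, 3, 4, 6, 7}.
Read 'b': {0, 1, 2, 3, 4, 6, 7} → {0, 1, 2, 3, 4, 6, 7}.
Read 'a': {0, 1, 2, 3, 4, 6, 7} → {0, 1, 2, 3, 4, 5, 6, 7}.
Read 'a': {0, 1, 2, 3, 4, 5, 6, 7} → {0, 1, 2, 3, 4, 5, 6, 7}.
The final set {0, 1, 2, 3, 4, 5, 6, 7} contains the accepting states 0, 1, 3, 7.

Yes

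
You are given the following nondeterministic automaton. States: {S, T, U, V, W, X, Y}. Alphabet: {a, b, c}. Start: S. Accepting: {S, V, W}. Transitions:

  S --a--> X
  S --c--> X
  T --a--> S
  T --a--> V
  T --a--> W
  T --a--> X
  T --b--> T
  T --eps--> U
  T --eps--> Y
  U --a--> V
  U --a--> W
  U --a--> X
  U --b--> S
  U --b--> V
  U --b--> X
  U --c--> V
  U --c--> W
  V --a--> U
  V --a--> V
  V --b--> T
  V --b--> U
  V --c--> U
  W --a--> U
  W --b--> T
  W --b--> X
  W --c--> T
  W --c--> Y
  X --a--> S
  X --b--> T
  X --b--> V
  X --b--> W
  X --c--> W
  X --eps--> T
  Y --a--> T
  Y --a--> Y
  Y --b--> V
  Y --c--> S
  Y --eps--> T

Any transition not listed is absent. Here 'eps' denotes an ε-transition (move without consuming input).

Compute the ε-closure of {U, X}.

{T, U, X, Y}

Begin with {U, X}.
ε-move X → T; add T.
ε-move T → Y; add Y.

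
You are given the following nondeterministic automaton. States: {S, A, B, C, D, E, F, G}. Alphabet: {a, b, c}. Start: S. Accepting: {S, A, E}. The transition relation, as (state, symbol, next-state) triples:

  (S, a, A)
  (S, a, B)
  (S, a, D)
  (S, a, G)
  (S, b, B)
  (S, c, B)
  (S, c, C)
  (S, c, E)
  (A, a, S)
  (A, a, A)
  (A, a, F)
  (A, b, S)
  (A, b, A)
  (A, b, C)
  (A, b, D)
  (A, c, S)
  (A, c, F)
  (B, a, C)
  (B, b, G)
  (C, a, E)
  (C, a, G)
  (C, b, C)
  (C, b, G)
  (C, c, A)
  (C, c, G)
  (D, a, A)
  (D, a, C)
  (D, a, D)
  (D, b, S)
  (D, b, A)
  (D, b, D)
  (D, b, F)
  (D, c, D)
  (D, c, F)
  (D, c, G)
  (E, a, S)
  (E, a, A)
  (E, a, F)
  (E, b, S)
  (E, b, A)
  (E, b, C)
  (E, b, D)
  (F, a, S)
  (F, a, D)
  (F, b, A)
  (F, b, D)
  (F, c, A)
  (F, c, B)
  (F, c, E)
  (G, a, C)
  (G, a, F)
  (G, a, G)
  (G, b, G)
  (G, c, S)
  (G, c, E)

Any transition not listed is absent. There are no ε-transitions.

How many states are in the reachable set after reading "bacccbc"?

8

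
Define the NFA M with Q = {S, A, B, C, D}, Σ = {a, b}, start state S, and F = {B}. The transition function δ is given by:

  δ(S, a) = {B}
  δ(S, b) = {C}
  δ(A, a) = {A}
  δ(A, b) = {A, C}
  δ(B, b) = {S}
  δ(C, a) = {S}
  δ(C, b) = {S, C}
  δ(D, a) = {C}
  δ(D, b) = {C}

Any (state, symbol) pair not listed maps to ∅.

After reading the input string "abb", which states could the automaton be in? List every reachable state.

Start in {S}.
Read 'a': {S} → {B}.
Read 'b': {B} → {S}.
Read 'b': {S} → {C}.

{C}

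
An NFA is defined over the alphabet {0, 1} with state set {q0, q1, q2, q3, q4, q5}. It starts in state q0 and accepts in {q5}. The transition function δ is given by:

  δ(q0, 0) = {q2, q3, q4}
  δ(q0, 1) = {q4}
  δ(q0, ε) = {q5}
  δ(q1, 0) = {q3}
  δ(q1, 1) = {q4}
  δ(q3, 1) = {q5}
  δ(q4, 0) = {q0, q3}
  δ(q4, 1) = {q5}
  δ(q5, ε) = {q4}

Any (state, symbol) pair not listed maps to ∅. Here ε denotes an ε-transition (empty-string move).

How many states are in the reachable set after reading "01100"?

5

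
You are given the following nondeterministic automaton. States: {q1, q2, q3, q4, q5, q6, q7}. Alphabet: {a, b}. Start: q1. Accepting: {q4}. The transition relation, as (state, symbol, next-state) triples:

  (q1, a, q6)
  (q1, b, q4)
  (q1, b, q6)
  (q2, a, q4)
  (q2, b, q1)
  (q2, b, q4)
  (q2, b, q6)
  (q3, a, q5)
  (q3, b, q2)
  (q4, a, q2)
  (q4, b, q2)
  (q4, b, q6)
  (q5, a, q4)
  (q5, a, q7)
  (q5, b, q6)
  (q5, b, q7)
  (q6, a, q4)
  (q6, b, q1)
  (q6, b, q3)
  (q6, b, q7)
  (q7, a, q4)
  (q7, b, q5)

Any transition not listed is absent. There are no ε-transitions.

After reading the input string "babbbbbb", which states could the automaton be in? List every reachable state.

Start in {q1}.
Read 'b': q1→{q4, q6}; now {q4, q6}.
Read 'a': q4→{q2}, q6→{q4}; now {q2, q4}.
Read 'b': q2→{q1, q4, q6}, q4→{q2, q6}; now {q1, q2, q4, q6}.
Read 'b': q1→{q4, q6}, q2→{q1, q4, q6}, q4→{q2, q6}, q6→{q1, q3, q7}; now {q1, q2, q3, q4, q6, q7}.
Read 'b': q1→{q4, q6}, q2→{q1, q4, q6}, q3→{q2}, q4→{q2, q6}, q6→{q1, q3, q7}, q7→{q5}; now {q1, q2, q3, q4, q5, q6, q7}.
Read 'b': q1→{q4, q6}, q2→{q1, q4, q6}, q3→{q2}, q4→{q2, q6}, q5→{q6, q7}, q6→{q1, q3, q7}, q7→{q5}; now {q1, q2, q3, q4, q5, q6, q7}.
Read 'b': q1→{q4, q6}, q2→{q1, q4, q6}, q3→{q2}, q4→{q2, q6}, q5→{q6, q7}, q6→{q1, q3, q7}, q7→{q5}; now {q1, q2, q3, q4, q5, q6, q7}.
Read 'b': q1→{q4, q6}, q2→{q1, q4, q6}, q3→{q2}, q4→{q2, q6}, q5→{q6, q7}, q6→{q1, q3, q7}, q7→{q5}; now {q1, q2, q3, q4, q5, q6, q7}.

{q1, q2, q3, q4, q5, q6, q7}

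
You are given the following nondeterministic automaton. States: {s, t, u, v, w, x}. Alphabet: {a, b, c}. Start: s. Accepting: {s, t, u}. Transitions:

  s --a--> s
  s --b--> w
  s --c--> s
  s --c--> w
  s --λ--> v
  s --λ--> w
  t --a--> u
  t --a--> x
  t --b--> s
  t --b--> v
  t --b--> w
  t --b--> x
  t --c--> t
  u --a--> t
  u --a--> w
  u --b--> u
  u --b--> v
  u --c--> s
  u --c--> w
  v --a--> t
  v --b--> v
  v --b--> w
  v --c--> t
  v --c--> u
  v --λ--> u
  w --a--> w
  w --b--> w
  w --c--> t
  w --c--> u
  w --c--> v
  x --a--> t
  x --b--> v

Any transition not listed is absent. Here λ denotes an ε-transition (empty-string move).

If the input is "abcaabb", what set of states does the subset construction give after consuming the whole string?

Start: ε-closure({s}) = {s, u, v, w}.
Read 'a': s→{s}, u→{t, w}, v→{t}, w→{w}; union {s, t, w}; ε-closure = {s, t, u, v, w}.
Read 'b': s→{w}, t→{s, v, w, x}, u→{u, v}, v→{v, w}, w→{w}; now {s, u, v, w, x}.
Read 'c': s→{s, w}, u→{s, w}, v→{t, u}, w→{t, u, v}, x→∅; now {s, t, u, v, w}.
Read 'a': s→{s}, t→{u, x}, u→{t, w}, v→{t}, w→{w}; union {s, t, u, w, x}; ε-closure = {s, t, u, v, w, x}.
Read 'a': s→{s}, t→{u, x}, u→{t, w}, v→{t}, w→{w}, x→{t}; union {s, t, u, w, x}; ε-closure = {s, t, u, v, w, x}.
Read 'b': s→{w}, t→{s, v, w, x}, u→{u, v}, v→{v, w}, w→{w}, x→{v}; now {s, u, v, w, x}.
Read 'b': s→{w}, u→{u, v}, v→{v, w}, w→{w}, x→{v}; now {u, v, w}.

{u, v, w}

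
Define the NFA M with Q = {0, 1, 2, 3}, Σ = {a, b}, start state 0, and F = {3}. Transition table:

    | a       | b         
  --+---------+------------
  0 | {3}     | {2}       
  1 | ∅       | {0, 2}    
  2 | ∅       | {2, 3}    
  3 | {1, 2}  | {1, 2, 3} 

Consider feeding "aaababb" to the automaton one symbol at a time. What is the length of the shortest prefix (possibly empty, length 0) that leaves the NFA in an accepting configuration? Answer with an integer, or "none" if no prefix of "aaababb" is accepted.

1

Start in {0}.
Read 'a': 0→{3}; now {3}.
None of the earlier sets intersect F, but {3} does.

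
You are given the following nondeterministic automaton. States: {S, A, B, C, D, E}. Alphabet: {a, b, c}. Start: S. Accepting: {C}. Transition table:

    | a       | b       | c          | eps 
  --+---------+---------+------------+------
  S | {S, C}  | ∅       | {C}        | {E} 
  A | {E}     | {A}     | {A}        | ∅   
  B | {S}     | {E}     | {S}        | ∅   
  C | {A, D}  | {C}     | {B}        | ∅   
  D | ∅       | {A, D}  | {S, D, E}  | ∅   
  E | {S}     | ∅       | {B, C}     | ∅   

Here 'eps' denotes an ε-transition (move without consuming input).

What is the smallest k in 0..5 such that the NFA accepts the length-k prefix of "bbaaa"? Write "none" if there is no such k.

none

Start: ε-closure({S}) = {S, E}.
Read 'b': S→∅, E→∅; now ∅.
The set is empty and remains empty for the remaining 4 symbols.
No reachable set along the way intersects F.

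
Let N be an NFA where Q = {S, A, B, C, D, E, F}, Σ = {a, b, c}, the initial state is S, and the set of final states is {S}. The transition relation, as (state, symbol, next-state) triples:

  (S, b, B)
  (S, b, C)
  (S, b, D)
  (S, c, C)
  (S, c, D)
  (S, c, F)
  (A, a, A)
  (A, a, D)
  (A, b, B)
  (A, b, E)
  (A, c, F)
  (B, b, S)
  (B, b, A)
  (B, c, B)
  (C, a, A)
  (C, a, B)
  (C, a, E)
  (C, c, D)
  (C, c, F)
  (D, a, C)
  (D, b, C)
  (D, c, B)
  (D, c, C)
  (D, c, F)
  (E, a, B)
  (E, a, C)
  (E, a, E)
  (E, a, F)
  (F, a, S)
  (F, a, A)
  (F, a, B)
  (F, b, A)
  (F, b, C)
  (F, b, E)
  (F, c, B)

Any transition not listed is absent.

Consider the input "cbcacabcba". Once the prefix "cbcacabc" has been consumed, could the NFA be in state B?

Yes

Start in {S}.
Read 'c': S→{C, D, F}; now {C, D, F}.
Read 'b': C→∅, D→{C}, F→{A, C, E}; now {A, C, E}.
Read 'c': A→{F}, C→{D, F}, E→∅; now {D, F}.
Read 'a': D→{C}, F→{S, A, B}; now {S, A, B, C}.
Read 'c': S→{C, D, F}, A→{F}, B→{B}, C→{D, F}; now {B, C, D, F}.
Read 'a': B→∅, C→{A, B, E}, D→{C}, F→{S, A, B}; now {S, A, B, C, E}.
Read 'b': S→{B, C, D}, A→{B, E}, B→{S, A}, C→∅, E→∅; now {S, A, B, C, D, E}.
Read 'c': S→{C, D, F}, A→{F}, B→{B}, C→{D, F}, D→{B, C, F}, E→∅; now {B, C, D, F}.
State B is in {B, C, D, F}.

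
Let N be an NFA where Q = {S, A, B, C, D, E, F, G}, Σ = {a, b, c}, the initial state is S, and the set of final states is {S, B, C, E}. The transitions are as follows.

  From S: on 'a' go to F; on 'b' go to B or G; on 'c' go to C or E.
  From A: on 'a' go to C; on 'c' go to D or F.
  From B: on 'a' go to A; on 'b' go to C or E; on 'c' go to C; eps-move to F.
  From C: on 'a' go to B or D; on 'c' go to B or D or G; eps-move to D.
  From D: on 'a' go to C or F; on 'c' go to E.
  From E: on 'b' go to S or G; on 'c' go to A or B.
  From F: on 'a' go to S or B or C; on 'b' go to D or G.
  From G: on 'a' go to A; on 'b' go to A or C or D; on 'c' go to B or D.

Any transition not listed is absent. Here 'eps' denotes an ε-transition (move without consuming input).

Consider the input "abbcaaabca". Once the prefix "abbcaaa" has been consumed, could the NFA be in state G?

Start in {S}.
Read 'a': {S} → {F}.
Read 'b': {F} → {D, G}.
Read 'b': {D, G} → {A, C, D}.
Read 'c': {A, C, D} → {B, D, E, F, G}.
Read 'a': {B, D, E, F, G} → {S, A, B, C, D, F}.
Read 'a': {S, A, B, C, D, F} → {S, A, B, C, D, F}.
Read 'a': {S, A, B, C, D, F} → {S, A, B, C, D, F}.
State G is not in {S, A, B, C, D, F}.

No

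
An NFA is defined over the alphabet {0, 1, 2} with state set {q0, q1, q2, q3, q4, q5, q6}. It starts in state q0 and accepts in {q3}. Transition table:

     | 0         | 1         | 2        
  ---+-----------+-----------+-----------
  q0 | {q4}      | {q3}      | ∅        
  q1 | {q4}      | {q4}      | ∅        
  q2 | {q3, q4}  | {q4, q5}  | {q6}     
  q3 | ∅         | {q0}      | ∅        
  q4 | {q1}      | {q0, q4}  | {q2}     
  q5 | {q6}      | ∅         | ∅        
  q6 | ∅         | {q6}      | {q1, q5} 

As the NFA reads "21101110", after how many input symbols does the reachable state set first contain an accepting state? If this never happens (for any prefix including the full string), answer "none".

Start in {q0}.
Read '2': q0→∅; now ∅.
The set is empty and remains empty for the remaining 7 symbols.
No reachable set along the way intersects F.

none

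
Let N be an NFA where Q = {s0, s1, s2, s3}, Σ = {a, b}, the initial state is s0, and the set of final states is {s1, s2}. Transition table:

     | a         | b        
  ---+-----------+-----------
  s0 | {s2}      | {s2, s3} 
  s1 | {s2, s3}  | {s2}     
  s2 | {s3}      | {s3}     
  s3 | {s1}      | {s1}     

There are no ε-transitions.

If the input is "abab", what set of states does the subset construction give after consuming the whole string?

{s2}

Start in {s0}.
Read 'a': s0→{s2}; now {s2}.
Read 'b': s2→{s3}; now {s3}.
Read 'a': s3→{s1}; now {s1}.
Read 'b': s1→{s2}; now {s2}.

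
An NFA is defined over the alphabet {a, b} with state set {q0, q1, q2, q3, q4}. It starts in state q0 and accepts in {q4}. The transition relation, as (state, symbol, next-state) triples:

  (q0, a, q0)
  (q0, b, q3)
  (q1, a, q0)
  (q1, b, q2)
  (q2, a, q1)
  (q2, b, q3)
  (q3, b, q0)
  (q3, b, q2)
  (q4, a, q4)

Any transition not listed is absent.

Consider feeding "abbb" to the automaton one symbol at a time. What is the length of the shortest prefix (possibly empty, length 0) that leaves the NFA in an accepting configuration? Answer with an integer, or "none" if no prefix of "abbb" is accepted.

Start in {q0}.
Read 'a': q0→{q0}; now {q0}.
Read 'b': q0→{q3}; now {q3}.
Read 'b': q3→{q0, q2}; now {q0, q2}.
Read 'b': q0→{q3}, q2→{q3}; now {q3}.
No reachable set along the way intersects F.

none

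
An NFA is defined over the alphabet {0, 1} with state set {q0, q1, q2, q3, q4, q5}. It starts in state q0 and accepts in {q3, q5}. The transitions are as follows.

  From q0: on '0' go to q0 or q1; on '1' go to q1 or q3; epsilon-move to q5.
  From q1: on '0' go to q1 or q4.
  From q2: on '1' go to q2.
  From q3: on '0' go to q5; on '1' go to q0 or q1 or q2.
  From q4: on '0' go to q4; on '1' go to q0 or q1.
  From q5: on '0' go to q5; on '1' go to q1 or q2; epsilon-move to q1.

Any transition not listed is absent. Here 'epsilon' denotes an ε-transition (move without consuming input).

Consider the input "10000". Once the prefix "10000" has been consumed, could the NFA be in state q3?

No

Start: ε-closure({q0}) = {q0, q1, q5}.
Read '1': q0→{q1, q3}, q1→∅, q5→{q1, q2}; now {q1, q2, q3}.
Read '0': q1→{q1, q4}, q2→∅, q3→{q5}; now {q1, q4, q5}.
Read '0': q1→{q1, q4}, q4→{q4}, q5→{q5}; now {q1, q4, q5}.
Read '0': q1→{q1, q4}, q4→{q4}, q5→{q5}; now {q1, q4, q5}.
Read '0': q1→{q1, q4}, q4→{q4}, q5→{q5}; now {q1, q4, q5}.
State q3 is not in {q1, q4, q5}.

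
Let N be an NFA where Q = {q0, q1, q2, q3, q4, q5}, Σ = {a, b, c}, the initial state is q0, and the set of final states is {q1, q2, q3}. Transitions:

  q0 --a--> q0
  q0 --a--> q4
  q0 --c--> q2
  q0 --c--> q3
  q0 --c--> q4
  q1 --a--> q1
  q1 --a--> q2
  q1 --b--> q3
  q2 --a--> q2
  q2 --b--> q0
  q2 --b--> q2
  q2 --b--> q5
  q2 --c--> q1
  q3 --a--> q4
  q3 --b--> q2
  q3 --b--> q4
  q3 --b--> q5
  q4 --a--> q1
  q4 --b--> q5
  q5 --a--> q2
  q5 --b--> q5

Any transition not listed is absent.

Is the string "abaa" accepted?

Start in {q0}.
Read 'a': {q0} → {q0, q4}.
Read 'b': {q0, q4} → {q5}.
Read 'a': {q5} → {q2}.
Read 'a': {q2} → {q2}.
The final set {q2} contains the accepting state q2.

Yes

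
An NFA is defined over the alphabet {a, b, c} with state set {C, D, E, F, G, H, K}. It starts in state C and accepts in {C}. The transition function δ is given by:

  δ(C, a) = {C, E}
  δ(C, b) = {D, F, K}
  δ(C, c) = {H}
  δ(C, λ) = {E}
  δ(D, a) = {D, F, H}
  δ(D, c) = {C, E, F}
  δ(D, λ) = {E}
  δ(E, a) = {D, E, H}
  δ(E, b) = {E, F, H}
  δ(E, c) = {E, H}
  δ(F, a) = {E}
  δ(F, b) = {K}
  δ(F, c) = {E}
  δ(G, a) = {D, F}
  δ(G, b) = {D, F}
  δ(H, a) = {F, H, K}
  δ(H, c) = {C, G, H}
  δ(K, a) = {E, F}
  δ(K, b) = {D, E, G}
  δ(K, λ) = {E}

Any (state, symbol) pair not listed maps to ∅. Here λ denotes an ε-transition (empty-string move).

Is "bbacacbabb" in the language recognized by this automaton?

Start: ε-closure({C}) = {C, E}.
Read 'b': C→{D, F, K}, E→{E, F, H}; now {D, E, F, H, K}.
Read 'b': D→∅, E→{E, F, H}, F→{K}, H→∅, K→{D, E, G}; now {D, E, F, G, H, K}.
Read 'a': D→{D, F, H}, E→{D, E, H}, F→{E}, G→{D, F}, H→{F, H, K}, K→{E, F}; now {D, E, F, H, K}.
Read 'c': D→{C, E, F}, E→{E, H}, F→{E}, H→{C, G, H}, K→∅; now {C, E, F, G, H}.
Read 'a': C→{C, E}, E→{D, E, H}, F→{E}, G→{D, F}, H→{F, H, K}; now {C, D, E, F, H, K}.
Read 'c': C→{H}, D→{C, E, F}, E→{E, H}, F→{E}, H→{C, G, H}, K→∅; now {C, E, F, G, H}.
Read 'b': C→{D, F, K}, E→{E, F, H}, F→{K}, G→{D, F}, H→∅; now {D, E, F, H, K}.
Read 'a': D→{D, F, H}, E→{D, E, H}, F→{E}, H→{F, H, K}, K→{E, F}; now {D, E, F, H, K}.
Read 'b': D→∅, E→{E, F, H}, F→{K}, H→∅, K→{D, E, G}; now {D, E, F, G, H, K}.
Read 'b': D→∅, E→{E, F, H}, F→{K}, G→{D, F}, H→∅, K→{D, E, G}; now {D, E, F, G, H, K}.
The final set {D, E, F, G, H, K} contains no accepting state.

No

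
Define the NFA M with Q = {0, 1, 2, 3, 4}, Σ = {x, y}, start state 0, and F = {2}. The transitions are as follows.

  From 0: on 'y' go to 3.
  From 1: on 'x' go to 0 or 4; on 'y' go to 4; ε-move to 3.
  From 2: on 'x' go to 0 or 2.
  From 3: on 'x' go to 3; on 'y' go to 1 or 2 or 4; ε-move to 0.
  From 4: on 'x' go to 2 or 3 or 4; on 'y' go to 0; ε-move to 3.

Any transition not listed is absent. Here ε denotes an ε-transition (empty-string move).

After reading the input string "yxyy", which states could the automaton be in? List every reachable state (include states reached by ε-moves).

Start in {0}.
Read 'y': {0} → {0, 3}.
Read 'x': {0, 3} → {0, 3}.
Read 'y': {0, 3} → {0, 1, 2, 3, 4}.
Read 'y': {0, 1, 2, 3, 4} → {0, 1, 2, 3, 4}.

{0, 1, 2, 3, 4}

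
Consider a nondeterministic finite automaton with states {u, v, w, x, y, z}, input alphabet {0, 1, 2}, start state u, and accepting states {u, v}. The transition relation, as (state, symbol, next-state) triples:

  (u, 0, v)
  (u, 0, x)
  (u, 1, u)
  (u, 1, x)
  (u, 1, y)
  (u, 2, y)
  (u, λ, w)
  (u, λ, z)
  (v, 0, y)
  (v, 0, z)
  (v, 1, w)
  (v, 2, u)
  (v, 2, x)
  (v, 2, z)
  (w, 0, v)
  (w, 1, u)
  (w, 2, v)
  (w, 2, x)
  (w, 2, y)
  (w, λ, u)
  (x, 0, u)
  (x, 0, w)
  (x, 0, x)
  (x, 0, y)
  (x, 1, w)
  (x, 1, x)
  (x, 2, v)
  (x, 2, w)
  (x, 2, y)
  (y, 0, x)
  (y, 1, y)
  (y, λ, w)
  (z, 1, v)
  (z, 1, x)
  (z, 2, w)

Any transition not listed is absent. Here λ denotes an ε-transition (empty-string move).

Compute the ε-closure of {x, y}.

Begin with {x, y}.
ε-move y → w; add w.
ε-move w → u; add u.
ε-move u → z; add z.

{u, w, x, y, z}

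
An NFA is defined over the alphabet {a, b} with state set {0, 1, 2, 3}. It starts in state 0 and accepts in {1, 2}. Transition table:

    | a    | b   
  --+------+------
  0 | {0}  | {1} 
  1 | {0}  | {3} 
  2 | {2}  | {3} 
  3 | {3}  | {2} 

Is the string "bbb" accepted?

Start in {0}.
Read 'b': 0→{1}; now {1}.
Read 'b': 1→{3}; now {3}.
Read 'b': 3→{2}; now {2}.
The final set {2} contains the accepting state 2.

Yes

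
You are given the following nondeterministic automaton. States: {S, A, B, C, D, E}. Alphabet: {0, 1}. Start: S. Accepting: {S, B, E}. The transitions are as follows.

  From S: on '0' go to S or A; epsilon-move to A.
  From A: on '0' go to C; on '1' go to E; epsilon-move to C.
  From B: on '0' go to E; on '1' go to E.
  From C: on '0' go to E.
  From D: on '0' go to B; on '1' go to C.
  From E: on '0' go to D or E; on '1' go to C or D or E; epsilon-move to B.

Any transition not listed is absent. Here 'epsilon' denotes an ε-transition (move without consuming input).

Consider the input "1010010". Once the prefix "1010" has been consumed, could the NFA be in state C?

No

Start: ε-closure({S}) = {S, A, C}.
Read '1': {S, A, C} → {B, E}.
Read '0': {B, E} → {B, D, E}.
Read '1': {B, D, E} → {B, C, D, E}.
Read '0': {B, C, D, E} → {B, D, E}.
State C is not in {B, D, E}.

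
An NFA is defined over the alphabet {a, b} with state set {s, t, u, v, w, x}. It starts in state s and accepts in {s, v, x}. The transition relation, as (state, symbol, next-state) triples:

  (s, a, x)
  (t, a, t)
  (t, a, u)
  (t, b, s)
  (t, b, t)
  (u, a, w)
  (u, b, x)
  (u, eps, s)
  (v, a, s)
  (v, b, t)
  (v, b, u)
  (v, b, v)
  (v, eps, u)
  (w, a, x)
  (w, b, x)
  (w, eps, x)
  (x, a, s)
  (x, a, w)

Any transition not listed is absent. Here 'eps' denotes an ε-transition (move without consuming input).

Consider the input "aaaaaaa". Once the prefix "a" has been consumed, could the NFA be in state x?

Start in {s}.
Read 'a': {s} → {x}.
State x is in {x}.

Yes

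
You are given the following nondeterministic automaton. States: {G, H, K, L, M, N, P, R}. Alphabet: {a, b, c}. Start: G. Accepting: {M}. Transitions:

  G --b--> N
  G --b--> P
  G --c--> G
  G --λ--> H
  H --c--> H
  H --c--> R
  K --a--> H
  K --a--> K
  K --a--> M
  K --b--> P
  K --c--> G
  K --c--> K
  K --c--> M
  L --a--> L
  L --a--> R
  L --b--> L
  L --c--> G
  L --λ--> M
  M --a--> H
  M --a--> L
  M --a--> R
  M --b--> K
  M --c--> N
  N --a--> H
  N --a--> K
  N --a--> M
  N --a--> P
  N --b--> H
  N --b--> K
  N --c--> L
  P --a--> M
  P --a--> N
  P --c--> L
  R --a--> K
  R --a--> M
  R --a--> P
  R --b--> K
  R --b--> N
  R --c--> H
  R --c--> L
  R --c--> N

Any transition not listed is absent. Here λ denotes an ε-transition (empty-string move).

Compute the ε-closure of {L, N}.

{L, M, N}

Begin with {L, N}.
ε-move L → M; add M.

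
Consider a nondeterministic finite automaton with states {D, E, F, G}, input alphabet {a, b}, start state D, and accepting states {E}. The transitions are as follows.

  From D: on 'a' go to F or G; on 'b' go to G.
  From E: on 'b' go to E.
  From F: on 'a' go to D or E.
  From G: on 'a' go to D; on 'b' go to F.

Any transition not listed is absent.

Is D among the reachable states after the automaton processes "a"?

No

Start in {D}.
Read 'a': {D} → {F, G}.
State D is not in {F, G}.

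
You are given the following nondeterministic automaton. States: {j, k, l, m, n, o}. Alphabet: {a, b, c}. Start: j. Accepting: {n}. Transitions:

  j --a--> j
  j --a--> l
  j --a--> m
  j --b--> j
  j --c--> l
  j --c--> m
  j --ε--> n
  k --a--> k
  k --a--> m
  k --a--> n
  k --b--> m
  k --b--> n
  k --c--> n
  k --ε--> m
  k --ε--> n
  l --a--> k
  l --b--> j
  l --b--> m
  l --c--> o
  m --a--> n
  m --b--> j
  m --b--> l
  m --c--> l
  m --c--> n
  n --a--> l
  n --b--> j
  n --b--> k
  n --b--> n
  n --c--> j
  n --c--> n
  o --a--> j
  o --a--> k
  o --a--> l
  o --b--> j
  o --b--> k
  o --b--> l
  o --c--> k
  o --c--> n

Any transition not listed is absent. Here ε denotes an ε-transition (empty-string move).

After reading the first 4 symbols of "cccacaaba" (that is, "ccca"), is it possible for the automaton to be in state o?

Start: ε-closure({j}) = {j, n}.
Read 'c': {j, n} → {j, l, m, n}.
Read 'c': {j, l, m, n} → {j, l, m, n, o}.
Read 'c': {j, l, m, n, o} → {j, k, l, m, n, o}.
Read 'a': {j, k, l, m, n, o} → {j, k, l, m, n}.
State o is not in {j, k, l, m, n}.

No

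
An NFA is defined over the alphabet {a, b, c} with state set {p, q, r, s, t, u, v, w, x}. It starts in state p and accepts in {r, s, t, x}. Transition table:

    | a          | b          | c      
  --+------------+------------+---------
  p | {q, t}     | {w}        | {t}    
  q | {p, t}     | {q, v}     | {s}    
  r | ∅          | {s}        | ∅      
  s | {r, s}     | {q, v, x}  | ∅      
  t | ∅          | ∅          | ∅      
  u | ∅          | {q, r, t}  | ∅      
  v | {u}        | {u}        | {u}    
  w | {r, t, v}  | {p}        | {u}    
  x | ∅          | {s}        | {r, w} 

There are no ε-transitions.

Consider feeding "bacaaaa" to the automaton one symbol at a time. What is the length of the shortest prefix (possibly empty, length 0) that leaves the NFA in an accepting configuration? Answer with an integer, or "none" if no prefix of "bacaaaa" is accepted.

Start in {p}.
Read 'b': p→{w}; now {w}.
Read 'a': w→{r, t, v}; now {r, t, v}.
None of the earlier sets intersect F, but {r, t, v} does.

2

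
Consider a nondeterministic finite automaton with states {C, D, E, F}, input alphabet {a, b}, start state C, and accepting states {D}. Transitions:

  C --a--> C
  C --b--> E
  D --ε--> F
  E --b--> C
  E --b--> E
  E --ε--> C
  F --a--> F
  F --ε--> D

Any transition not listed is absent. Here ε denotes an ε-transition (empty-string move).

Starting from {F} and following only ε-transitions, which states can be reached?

{D, F}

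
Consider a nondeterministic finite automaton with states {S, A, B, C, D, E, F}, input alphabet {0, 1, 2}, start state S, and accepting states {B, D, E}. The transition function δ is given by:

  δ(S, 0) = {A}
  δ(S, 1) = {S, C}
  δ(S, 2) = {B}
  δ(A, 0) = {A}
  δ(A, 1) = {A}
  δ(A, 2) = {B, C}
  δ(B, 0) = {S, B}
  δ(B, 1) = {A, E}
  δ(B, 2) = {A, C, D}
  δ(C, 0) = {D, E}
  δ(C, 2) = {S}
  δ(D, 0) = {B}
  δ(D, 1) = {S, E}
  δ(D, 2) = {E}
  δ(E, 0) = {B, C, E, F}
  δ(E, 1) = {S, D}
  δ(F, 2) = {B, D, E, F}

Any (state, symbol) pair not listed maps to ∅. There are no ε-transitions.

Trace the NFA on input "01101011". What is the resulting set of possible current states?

Start in {S}.
Read '0': {S} → {A}.
Read '1': {A} → {A}.
Read '1': {A} → {A}.
Read '0': {A} → {A}.
Read '1': {A} → {A}.
Read '0': {A} → {A}.
Read '1': {A} → {A}.
Read '1': {A} → {A}.

{A}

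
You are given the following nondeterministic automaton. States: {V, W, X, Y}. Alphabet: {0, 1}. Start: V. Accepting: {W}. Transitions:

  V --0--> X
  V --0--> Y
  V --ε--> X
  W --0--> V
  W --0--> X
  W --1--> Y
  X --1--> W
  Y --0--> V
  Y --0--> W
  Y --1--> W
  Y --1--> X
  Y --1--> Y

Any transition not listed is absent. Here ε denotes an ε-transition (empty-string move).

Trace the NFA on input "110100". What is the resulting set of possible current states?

{V, X, Y}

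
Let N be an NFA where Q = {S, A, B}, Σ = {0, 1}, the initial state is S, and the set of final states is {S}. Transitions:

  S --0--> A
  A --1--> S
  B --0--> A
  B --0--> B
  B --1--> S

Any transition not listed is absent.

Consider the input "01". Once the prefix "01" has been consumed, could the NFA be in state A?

Start in {S}.
Read '0': {S} → {A}.
Read '1': {A} → {S}.
State A is not in {S}.

No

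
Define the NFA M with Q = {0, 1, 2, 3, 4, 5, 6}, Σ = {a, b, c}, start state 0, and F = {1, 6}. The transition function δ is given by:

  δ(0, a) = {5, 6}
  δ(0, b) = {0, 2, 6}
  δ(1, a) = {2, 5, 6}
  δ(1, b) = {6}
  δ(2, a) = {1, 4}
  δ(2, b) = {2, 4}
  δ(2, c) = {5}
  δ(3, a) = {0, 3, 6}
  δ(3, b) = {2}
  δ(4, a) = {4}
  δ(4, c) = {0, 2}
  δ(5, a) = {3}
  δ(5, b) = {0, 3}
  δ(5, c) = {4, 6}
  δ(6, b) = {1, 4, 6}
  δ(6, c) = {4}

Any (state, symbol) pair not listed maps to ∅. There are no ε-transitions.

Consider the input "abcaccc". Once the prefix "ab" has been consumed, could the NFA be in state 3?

Yes

Start in {0}.
Read 'a': 0→{5, 6}; now {5, 6}.
Read 'b': 5→{0, 3}, 6→{1, 4, 6}; now {0, 1, 3, 4, 6}.
State 3 is in {0, 1, 3, 4, 6}.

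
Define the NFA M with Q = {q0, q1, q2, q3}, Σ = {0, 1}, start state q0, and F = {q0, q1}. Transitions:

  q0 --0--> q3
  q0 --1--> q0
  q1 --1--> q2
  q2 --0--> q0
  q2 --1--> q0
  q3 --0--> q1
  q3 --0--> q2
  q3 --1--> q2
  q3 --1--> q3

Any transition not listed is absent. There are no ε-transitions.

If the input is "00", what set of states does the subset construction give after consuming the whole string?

{q1, q2}

Start in {q0}.
Read '0': q0→{q3}; now {q3}.
Read '0': q3→{q1, q2}; now {q1, q2}.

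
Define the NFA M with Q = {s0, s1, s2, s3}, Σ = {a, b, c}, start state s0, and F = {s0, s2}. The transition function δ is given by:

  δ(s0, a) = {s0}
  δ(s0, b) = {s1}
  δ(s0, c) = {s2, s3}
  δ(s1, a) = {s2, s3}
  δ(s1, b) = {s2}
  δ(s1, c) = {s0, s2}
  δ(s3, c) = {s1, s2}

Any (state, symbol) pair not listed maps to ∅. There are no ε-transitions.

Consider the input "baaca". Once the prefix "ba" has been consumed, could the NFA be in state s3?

Yes

Start in {s0}.
Read 'b': s0→{s1}; now {s1}.
Read 'a': s1→{s2, s3}; now {s2, s3}.
State s3 is in {s2, s3}.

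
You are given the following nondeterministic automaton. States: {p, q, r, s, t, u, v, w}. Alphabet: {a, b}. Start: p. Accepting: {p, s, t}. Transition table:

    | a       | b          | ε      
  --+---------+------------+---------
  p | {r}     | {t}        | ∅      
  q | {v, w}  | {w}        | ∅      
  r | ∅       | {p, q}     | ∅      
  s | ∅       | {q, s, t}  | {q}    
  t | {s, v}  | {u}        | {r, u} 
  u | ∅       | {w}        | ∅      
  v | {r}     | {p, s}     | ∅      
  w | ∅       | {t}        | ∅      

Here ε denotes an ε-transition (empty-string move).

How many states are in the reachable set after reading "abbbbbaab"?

6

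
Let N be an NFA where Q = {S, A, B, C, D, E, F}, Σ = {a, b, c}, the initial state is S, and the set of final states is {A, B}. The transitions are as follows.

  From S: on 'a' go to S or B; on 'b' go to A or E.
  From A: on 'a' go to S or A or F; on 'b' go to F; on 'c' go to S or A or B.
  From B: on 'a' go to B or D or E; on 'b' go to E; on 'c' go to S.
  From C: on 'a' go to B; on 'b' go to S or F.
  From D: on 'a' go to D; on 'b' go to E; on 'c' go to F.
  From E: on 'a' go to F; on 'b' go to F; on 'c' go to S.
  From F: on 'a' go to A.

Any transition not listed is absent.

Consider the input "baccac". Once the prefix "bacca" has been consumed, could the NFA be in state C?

No

Start in {S}.
Read 'b': S→{A, E}; now {A, E}.
Read 'a': A→{S, A, F}, E→{F}; now {S, A, F}.
Read 'c': S→∅, A→{S, A, B}, F→∅; now {S, A, B}.
Read 'c': S→∅, A→{S, A, B}, B→{S}; now {S, A, B}.
Read 'a': S→{S, B}, A→{S, A, F}, B→{B, D, E}; now {S, A, B, D, E, F}.
State C is not in {S, A, B, D, E, F}.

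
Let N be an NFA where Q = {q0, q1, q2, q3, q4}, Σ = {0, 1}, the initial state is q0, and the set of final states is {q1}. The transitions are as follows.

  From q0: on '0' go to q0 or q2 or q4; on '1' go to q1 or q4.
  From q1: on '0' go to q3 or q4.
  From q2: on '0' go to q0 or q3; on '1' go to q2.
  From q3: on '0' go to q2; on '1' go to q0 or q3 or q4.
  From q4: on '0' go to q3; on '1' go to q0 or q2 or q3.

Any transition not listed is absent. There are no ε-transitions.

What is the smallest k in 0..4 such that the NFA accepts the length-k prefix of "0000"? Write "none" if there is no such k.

none

Start in {q0}.
Read '0': q0→{q0, q2, q4}; now {q0, q2, q4}.
Read '0': q0→{q0, q2, q4}, q2→{q0, q3}, q4→{q3}; now {q0, q2, q3, q4}.
Read '0': q0→{q0, q2, q4}, q2→{q0, q3}, q3→{q2}, q4→{q3}; now {q0, q2, q3, q4}.
Read '0': q0→{q0, q2, q4}, q2→{q0, q3}, q3→{q2}, q4→{q3}; now {q0, q2, q3, q4}.
No reachable set along the way intersects F.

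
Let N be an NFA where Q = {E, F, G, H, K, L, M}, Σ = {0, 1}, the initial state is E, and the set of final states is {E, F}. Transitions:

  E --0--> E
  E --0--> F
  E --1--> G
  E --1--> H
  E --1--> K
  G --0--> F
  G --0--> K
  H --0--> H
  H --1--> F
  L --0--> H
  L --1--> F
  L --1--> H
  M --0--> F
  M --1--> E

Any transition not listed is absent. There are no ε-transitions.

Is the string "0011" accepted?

Start in {E}.
Read '0': E→{E, F}; now {E, F}.
Read '0': E→{E, F}, F→∅; now {E, F}.
Read '1': E→{G, H, K}, F→∅; now {G, H, K}.
Read '1': G→∅, H→{F}, K→∅; now {F}.
The final set {F} contains the accepting state F.

Yes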